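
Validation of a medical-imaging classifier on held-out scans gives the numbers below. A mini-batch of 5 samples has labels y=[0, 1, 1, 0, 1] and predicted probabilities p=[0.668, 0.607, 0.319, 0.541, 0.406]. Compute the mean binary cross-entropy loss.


L[0] = -ln(1-0.668) = -ln(0.332) = 1.1026
L[1] = -ln(0.607) = 0.4992
L[2] = -ln(0.319) = 1.1426
L[3] = -ln(1-0.541) = -ln(0.459) = 0.7787
L[4] = -ln(0.406) = 0.9014
mean = (1.1026 + 0.4992 + 1.1426 + 0.7787 + 0.9014)/5 = 0.8849

0.8849


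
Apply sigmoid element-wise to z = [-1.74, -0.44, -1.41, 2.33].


σ(-1.74) = 1/(1+e^1.74) = 0.1493
σ(-0.44) = 1/(1+e^0.44) = 0.3917
σ(-1.41) = 1/(1+e^1.41) = 0.1962
σ(2.33) = 1/(1+e^-2.33) = 0.9113
result = [0.1493, 0.3917, 0.1962, 0.9113]

[0.1493, 0.3917, 0.1962, 0.9113]


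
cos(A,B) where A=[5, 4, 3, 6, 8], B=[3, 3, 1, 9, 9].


A·B = 5·3 + 4·3 + 3·1 + 6·9 + 8·9 = 156
‖A‖ = √150 = 12.2474, ‖B‖ = √181 = 13.4536
cos = 156/(√150·√181) = 156/√27150 = 0.9468

0.9468


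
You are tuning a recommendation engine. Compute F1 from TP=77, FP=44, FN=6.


Precision = 77/121 = 0.6364
Recall = 77/83 = 0.9277
F1 = 2·P·R/(P+R) = 2·TP/(2·TP+FP+FN) = 154/(154+44+6) = 154/204 = 0.7549

0.7549


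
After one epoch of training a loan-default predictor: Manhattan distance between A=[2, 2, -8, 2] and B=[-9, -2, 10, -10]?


d = |2+ 9| + |2+ 2| + |-8-10| + |2+ 10|
  = 11 + 4 + 18 + 12
  = 45

45


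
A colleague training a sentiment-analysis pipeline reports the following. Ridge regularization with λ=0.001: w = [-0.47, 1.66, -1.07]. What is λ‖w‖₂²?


‖w‖₂² = (-0.47)² + (1.66)² + (-1.07)²
     = 0.2209 + 2.7556 + 1.1449
     = 4.1214
λ·‖w‖₂² = 0.001·4.1214 = 0.004121

0.004121


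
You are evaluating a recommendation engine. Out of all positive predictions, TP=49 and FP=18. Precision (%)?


Precision = TP/(TP+FP)
= 49/(49+18)
= 49/67 = 73.13%

73.13%


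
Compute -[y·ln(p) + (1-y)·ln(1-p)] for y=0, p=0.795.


BCE = -[y·ln(p) + (1-y)·ln(1-p)]
= -0 - 1·ln(1-0.795)
= -ln(0.205) = 1.5847

1.5847


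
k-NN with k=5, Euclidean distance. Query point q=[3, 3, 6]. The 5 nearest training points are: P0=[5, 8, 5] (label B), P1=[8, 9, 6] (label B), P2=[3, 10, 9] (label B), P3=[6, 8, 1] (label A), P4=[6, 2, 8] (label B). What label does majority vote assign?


d(q,P0) = 5.4772  (label B)
d(q,P1) = 7.8102  (label B)
d(q,P2) = 7.6158  (label B)
d(q,P3) = 7.6811  (label A)
d(q,P4) = 3.7417  (label B)
Votes: A=1, B=4
Majority → B

B


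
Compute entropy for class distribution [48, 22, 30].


Probabilities: [48/100, 22/100, 30/100] ≈ [0.48, 0.22, 0.3]
H = -((48/100)·log₂(48/100) + (22/100)·log₂(22/100) + (30/100)·log₂(30/100))
  = 1.5099 bits

1.5099 bits


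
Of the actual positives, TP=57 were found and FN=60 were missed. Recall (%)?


Recall = TP/(TP+FN)
= 57/(57+60)
= 57/117 = 48.72%

48.72%


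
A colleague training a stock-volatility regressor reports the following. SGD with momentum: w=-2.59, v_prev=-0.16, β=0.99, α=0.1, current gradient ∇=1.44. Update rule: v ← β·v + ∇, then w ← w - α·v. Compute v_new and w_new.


v_new = 0.99·-0.16 + 1.44 = -0.1584 + 1.44 = 1.2816
w_new = -2.59 - 0.1·1.2816 = -2.59 - 0.12816 = -2.71816

v_new=1.2816, w_new=-2.71816


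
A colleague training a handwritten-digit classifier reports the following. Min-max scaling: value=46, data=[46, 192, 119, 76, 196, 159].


min=46, max=196
(46-46)/(196-46) = 0/150 = 0.0

0.0


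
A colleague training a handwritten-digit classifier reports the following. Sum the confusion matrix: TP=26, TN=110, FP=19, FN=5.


Total = TP + TN + FP + FN
= 26 + 110 + 19 + 5
= 160
(Predicted positive: 45, predicted negative: 115)

160


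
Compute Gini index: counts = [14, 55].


Probabilities: [14/69, 55/69] ≈ [0.2029, 0.7971]
Σpᵢ² = (196 + 3025)/69² = 3221/4761
Gini = 1 - Σpᵢ² = 1 - 3221/4761 = 0.3235

0.3235


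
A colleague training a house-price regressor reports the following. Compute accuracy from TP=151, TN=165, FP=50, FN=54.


Accuracy = (TP+TN)/(TP+TN+FP+FN)
= (151+165)/(420)
= 316/420 = 75.24%

75.24%


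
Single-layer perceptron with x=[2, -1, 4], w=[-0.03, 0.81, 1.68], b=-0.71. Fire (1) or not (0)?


z = (2)·(-0.03) + (-1)·(0.81) + (4)·(1.68) - 0.71
  = 5.14
step(z) = 1 (z≥0)

1


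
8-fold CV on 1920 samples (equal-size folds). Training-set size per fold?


Fold size = 1920/8 = 240
Training per fold = 1920 - 240 = 1680

1680


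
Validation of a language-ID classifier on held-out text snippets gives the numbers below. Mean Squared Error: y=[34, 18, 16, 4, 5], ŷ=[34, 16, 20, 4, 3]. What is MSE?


Squared errors: (34-34)²=0, (18-16)²=4, (16-20)²=16, (4-4)²=0, (5-3)²=4
Sum = 24
MSE = 24/5 = 24/5

24/5


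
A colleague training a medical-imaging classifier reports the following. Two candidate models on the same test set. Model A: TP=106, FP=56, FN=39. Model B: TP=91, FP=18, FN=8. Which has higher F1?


Model A: P=106/162=0.6543, R=106/145=0.731, F1=2PR/(P+R)=2TP/(2TP+FP+FN)=212/307=0.6906
Model B: P=91/109=0.8349, R=91/99=0.9192, F1=2PR/(P+R)=2TP/(2TP+FP+FN)=182/208=0.875
0.6906 < 0.875 → Model B

Model B


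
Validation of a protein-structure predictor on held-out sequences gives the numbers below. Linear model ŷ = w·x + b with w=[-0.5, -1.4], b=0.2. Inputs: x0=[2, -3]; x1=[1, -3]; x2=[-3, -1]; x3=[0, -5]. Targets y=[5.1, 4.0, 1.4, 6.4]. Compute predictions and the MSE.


ŷ0 = (-0.5)·(2) + (-1.4)·(-3) + 0.2 = 3.4
ŷ1 = (-0.5)·(1) + (-1.4)·(-3) + 0.2 = 3.9
ŷ2 = (-0.5)·(-3) + (-1.4)·(-1) + 0.2 = 3.1
ŷ3 = (-0.5)·(0) + (-1.4)·(-5) + 0.2 = 7.2
errors² = [2.89, 0.01, 2.89, 0.64]
MSE = 6.4300/4 = 1.6075

1.6075


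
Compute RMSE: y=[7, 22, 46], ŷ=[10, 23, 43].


MSE = 19/3 = 6.3333
RMSE = √(19/3) = 2.5166

2.5166


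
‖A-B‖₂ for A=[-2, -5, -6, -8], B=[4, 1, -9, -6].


d = √((-2-4)² + (-5-1)² + (-6+ 9)² + (-8+ 6)²)
  = √(36 + 36 + 9 + 4)
  = √85 = 9.2195

9.2195


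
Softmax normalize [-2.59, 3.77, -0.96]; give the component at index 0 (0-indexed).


Exponentials: e^-2.59=0.075, e^3.77=43.3801, e^-0.96=0.3829
Sum = 43.838
Softmax = [0.0017, 0.9896, 0.0087]
p[0] = 0.075/43.838 = 0.0017

0.0017


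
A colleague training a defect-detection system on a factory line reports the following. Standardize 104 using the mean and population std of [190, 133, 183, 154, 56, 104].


μ = 136.6667, σ = 46.3309
z = (104 - 136.6667)/46.3309 = -0.7051

-0.7051


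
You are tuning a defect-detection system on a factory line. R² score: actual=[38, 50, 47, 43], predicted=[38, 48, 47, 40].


ȳ = 44.5
SS_res = Σ(y-ŷ)² = 13
SS_tot = Σ(y-ȳ)² = 81
R² = 1 - SS_res/SS_tot = 1 - 0.1605 = 0.8395

0.8395


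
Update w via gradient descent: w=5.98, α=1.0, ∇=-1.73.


w_new = w - α·∇
= 5.98 - 1.0·-1.73
= 5.98 + 1.73
= 7.71

7.71


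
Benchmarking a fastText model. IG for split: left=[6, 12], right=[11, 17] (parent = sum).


Parent = [17, 29], H_parent = 0.9503
H_left = 0.9183 (n=18), H_right = 0.9666 (n=28)
H_children = (18/46)·0.9183 + (28/46)·0.9666 = 0.9477
IG = 0.9503 - 0.9477 = 0.0026

0.0026


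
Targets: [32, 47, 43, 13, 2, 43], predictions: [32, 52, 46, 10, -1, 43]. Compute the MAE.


Absolute errors: |32-32|=0, |47-52|=5, |43-46|=3, |13-10|=3, |2+ 1|=3, |43-43|=0
Sum = 14
MAE = 14/6 = 7/3

7/3


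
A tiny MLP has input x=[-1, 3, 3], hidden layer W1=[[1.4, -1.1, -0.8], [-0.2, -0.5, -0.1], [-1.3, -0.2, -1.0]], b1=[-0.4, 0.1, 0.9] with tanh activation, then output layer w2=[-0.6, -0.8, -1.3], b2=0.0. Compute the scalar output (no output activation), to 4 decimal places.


z1[0] = (1.4)·(-1) + (-1.1)·(3) + (-0.8)·(3) - 0.4 = -7.5
z1[1] = (-0.2)·(-1) + (-0.5)·(3) + (-0.1)·(3) + 0.1 = -1.5
z1[2] = (-1.3)·(-1) + (-0.2)·(3) + (-1.0)·(3) + 0.9 = -1.4
h = tanh(z1) = [-1.0, -0.9051, -0.8854]
output = (-0.6)·(-1.0) + (-0.8)·(-0.9051) + (-1.3)·(-0.8854) + 0.0 = 2.4751

2.4751


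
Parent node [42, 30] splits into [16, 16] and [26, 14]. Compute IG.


Parent = [42, 30], H_parent = 0.9799
H_left = 1 (n=32), H_right = 0.9341 (n=40)
H_children = (32/72)·1 + (40/72)·0.9341 = 0.9634
IG = 0.9799 - 0.9634 = 0.0165

0.0165


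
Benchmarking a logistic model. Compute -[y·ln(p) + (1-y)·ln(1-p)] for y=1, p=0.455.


BCE = -[y·ln(p) + (1-y)·ln(1-p)]
= -1·ln(0.455) - 0
= -ln(0.455) = 0.7875

0.7875


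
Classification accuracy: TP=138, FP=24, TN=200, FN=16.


Accuracy = (TP+TN)/(TP+TN+FP+FN)
= (138+200)/(378)
= 338/378 = 89.42%

89.42%


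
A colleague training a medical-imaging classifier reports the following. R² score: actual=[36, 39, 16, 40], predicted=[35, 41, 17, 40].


ȳ = 32.75
SS_res = Σ(y-ŷ)² = 6
SS_tot = Σ(y-ȳ)² = 382.75
R² = 1 - SS_res/SS_tot = 1 - 0.0157 = 0.9843

0.9843


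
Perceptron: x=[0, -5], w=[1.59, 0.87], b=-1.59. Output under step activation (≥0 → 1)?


z = (0)·(1.59) + (-5)·(0.87) - 1.59
  = -5.94
step(z) = 0 (z<0)

0


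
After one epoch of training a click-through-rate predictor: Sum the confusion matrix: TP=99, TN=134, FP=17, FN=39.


Total = TP + TN + FP + FN
= 99 + 134 + 17 + 39
= 289
(Predicted positive: 116, predicted negative: 173)

289


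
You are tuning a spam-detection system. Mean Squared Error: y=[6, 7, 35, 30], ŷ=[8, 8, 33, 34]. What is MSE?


Squared errors: (6-8)²=4, (7-8)²=1, (35-33)²=4, (30-34)²=16
Sum = 25
MSE = 25/4 = 25/4

25/4


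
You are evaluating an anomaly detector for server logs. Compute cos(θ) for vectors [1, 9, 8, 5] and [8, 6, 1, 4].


A·B = 1·8 + 9·6 + 8·1 + 5·4 = 90
‖A‖ = √171 = 13.0767, ‖B‖ = √117 = 10.8167
cos = 90/(√171·√117) = 90/√20007 = 0.6363

0.6363


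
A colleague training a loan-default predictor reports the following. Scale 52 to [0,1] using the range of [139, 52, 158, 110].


min=52, max=158
(52-52)/(158-52) = 0/106 = 0.0

0.0


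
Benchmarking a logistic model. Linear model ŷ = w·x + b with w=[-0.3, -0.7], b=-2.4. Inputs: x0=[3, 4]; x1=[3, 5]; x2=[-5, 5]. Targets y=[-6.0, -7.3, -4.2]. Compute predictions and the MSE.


ŷ0 = (-0.3)·(3) + (-0.7)·(4) - 2.4 = -6.1
ŷ1 = (-0.3)·(3) + (-0.7)·(5) - 2.4 = -6.8
ŷ2 = (-0.3)·(-5) + (-0.7)·(5) - 2.4 = -4.4
errors² = [0.01, 0.25, 0.04]
MSE = 0.3000/3 = 0.1

0.1


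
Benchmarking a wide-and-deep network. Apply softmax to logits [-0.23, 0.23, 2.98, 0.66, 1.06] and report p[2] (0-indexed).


Exponentials: e^-0.23=0.7945, e^0.23=1.2586, e^2.98=19.6878, e^0.66=1.9348, e^1.06=2.8864
Sum = 26.5621
Softmax = [0.0299, 0.0474, 0.7412, 0.0728, 0.1087]
p[2] = 19.6878/26.5621 = 0.7412

0.7412


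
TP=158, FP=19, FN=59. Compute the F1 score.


Precision = 158/177 = 0.8927
Recall = 158/217 = 0.7281
F1 = 2·P·R/(P+R) = 2·TP/(2·TP+FP+FN) = 316/(316+19+59) = 316/394 = 0.802

0.802


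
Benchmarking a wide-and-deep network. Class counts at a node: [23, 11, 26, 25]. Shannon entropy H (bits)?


Probabilities: [23/85, 11/85, 26/85, 25/85] ≈ [0.2706, 0.1294, 0.3059, 0.2941]
H = -((23/85)·log₂(23/85) + (11/85)·log₂(11/85) + (26/85)·log₂(26/85) + (25/85)·log₂(25/85))
  = 1.9341 bits

1.9341 bits


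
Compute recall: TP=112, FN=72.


Recall = TP/(TP+FN)
= 112/(112+72)
= 112/184 = 60.87%

60.87%


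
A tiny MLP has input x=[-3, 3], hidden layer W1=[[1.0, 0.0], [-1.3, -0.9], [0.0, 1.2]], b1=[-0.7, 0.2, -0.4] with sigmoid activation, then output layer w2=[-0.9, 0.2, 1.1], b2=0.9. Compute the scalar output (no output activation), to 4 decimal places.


z1[0] = (1.0)·(-3) + (0.0)·(3) - 0.7 = -3.7
z1[1] = (-1.3)·(-3) + (-0.9)·(3) + 0.2 = 1.4
z1[2] = (0.0)·(-3) + (1.2)·(3) - 0.4 = 3.2
h = sigmoid(z1) = [0.0241, 0.8022, 0.9608]
output = (-0.9)·(0.0241) + (0.2)·(0.8022) + (1.1)·(0.9608) + 0.9 = 2.0956

2.0956


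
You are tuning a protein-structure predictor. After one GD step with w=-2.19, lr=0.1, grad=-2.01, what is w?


w_new = w - α·∇
= -2.19 - 0.1·-2.01
= -2.19 + 0.201
= -1.989

-1.989


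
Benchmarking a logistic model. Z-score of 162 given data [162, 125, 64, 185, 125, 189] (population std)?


μ = 141.6667, σ = 43.0491
z = (162 - 141.6667)/43.0491 = 0.4723

0.4723


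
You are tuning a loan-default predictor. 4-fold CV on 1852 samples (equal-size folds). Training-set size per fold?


Fold size = 1852/4 = 463
Training per fold = 1852 - 463 = 1389

1389


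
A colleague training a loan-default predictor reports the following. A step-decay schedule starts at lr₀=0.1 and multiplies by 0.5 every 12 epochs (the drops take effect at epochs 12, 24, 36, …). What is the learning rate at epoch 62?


n_drops = ⌊62/12⌋ = 5
lr = 0.1·0.5^5 = 0.1·0.03125 = 0.003125

0.003125


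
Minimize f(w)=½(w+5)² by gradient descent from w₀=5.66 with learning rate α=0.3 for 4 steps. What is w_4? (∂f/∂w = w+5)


step 1: grad = 5.66+5 = 10.66; w = 5.66 - 0.3·(10.66) = 2.462
step 2: grad = 2.462+5 = 7.462; w = 2.462 - 0.3·(7.462) = 0.2234
step 3: grad = 0.2234+5 = 5.2234; w = 0.2234 - 0.3·(5.2234) = -1.34362
step 4: grad = -1.34362+5 = 3.65638; w = -1.34362 - 0.3·(3.65638) = -2.440534

-2.440534


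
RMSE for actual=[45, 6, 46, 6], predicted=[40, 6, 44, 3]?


MSE = 38/4 = 9.5
RMSE = √(38/4) = 3.0822

3.0822


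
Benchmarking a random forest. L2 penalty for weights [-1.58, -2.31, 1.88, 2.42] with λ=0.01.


‖w‖₂² = (-1.58)² + (-2.31)² + (1.88)² + (2.42)²
     = 2.4964 + 5.3361 + 3.5344 + 5.8564
     = 17.2233
λ·‖w‖₂² = 0.01·17.2233 = 0.172233

0.172233


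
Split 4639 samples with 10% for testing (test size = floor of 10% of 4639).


Test = ⌊4639·10/100⌋ = 463
Train = 4639 - 463 = 4176

Train: 4176, Test: 463


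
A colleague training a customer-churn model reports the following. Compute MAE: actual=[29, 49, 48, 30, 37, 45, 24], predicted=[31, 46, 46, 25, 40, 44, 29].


Absolute errors: |29-31|=2, |49-46|=3, |48-46|=2, |30-25|=5, |37-40|=3, |45-44|=1, |24-29|=5
Sum = 21
MAE = 21/7 = 3

3


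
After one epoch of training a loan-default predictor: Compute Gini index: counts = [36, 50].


Probabilities: [36/86, 50/86] ≈ [0.4186, 0.5814]
Σpᵢ² = (1296 + 2500)/86² = 3796/7396
Gini = 1 - Σpᵢ² = 1 - 3796/7396 = 0.4867

0.4867


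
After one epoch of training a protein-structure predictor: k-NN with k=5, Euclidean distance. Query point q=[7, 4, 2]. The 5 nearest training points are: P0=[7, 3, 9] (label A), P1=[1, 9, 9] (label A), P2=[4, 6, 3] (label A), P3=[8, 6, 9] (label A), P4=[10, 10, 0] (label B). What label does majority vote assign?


d(q,P0) = 7.0711  (label A)
d(q,P1) = 10.4881  (label A)
d(q,P2) = 3.7417  (label A)
d(q,P3) = 7.3485  (label A)
d(q,P4) = 7.0  (label B)
Votes: A=4, B=1
Majority → A

A


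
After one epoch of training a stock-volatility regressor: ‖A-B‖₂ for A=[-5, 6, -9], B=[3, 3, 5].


d = √((-5-3)² + (6-3)² + (-9-5)²)
  = √(64 + 9 + 196)
  = √269 = 16.4012

16.4012


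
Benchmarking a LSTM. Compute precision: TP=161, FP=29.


Precision = TP/(TP+FP)
= 161/(161+29)
= 161/190 = 84.74%

84.74%


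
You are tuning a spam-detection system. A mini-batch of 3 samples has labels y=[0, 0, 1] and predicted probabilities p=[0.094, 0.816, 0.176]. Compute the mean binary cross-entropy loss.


L[0] = -ln(1-0.094) = -ln(0.906) = 0.0987
L[1] = -ln(1-0.816) = -ln(0.184) = 1.6928
L[2] = -ln(0.176) = 1.7373
mean = (0.0987 + 1.6928 + 1.7373)/3 = 1.1763

1.1763


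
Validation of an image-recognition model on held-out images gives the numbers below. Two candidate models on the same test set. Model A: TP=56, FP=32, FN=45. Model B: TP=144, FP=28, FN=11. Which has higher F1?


Model A: P=56/88=0.6364, R=56/101=0.5545, F1=2PR/(P+R)=2TP/(2TP+FP+FN)=112/189=0.5926
Model B: P=144/172=0.8372, R=144/155=0.929, F1=2PR/(P+R)=2TP/(2TP+FP+FN)=288/327=0.8807
0.5926 < 0.8807 → Model B

Model B


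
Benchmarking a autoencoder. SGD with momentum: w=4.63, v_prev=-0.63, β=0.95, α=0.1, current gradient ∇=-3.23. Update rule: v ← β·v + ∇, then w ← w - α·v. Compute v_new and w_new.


v_new = 0.95·-0.63 - 3.23 = -0.5985 - 3.23 = -3.8285
w_new = 4.63 - 0.1·-3.8285 = 4.63 + 0.38285 = 5.01285

v_new=-3.8285, w_new=5.01285


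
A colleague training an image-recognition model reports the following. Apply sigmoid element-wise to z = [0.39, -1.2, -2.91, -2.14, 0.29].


σ(0.39) = 1/(1+e^-0.39) = 0.5963
σ(-1.2) = 1/(1+e^1.2) = 0.2315
σ(-2.91) = 1/(1+e^2.91) = 0.0517
σ(-2.14) = 1/(1+e^2.14) = 0.1053
σ(0.29) = 1/(1+e^-0.29) = 0.572
result = [0.5963, 0.2315, 0.0517, 0.1053, 0.572]

[0.5963, 0.2315, 0.0517, 0.1053, 0.572]


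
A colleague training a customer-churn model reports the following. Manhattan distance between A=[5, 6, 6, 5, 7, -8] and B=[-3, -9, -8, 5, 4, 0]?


d = |5+ 3| + |6+ 9| + |6+ 8| + |5-5| + |7-4| + |-8-0|
  = 8 + 15 + 14 + 0 + 3 + 8
  = 48

48


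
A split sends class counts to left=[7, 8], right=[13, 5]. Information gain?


Parent = [20, 13], H_parent = 0.9673
H_left = 0.9968 (n=15), H_right = 0.8524 (n=18)
H_children = (15/33)·0.9968 + (18/33)·0.8524 = 0.918
IG = 0.9673 - 0.918 = 0.0493

0.0493


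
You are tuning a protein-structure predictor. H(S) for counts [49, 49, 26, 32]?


Probabilities: [49/156, 49/156, 26/156, 32/156] ≈ [0.3141, 0.3141, 0.1667, 0.2051]
H = -((49/156)·log₂(49/156) + (49/156)·log₂(49/156) + (26/156)·log₂(26/156) + (32/156)·log₂(32/156))
  = 1.9492 bits

1.9492 bits


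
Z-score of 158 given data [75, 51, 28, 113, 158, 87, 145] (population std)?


μ = 93.8571, σ = 44.1958
z = (158 - 93.8571)/44.1958 = 1.4513

1.4513


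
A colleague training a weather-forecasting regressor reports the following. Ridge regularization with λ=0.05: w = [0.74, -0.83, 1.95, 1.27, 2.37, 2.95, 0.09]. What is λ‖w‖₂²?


‖w‖₂² = (0.74)² + (-0.83)² + (1.95)² + (1.27)² + (2.37)² + (2.95)² + (0.09)²
     = 0.5476 + 0.6889 + 3.8025 + 1.6129 + 5.6169 + 8.7025 + 0.0081
     = 20.9794
λ·‖w‖₂² = 0.05·20.9794 = 1.04897

1.04897


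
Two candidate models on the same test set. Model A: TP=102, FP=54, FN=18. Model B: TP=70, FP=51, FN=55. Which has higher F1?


Model A: P=102/156=0.6538, R=102/120=0.85, F1=2PR/(P+R)=2TP/(2TP+FP+FN)=204/276=0.7391
Model B: P=70/121=0.5785, R=70/125=0.56, F1=2PR/(P+R)=2TP/(2TP+FP+FN)=140/246=0.5691
0.7391 > 0.5691 → Model A

Model A


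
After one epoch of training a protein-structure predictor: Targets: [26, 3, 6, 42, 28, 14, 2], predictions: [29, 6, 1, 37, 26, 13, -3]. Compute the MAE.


Absolute errors: |26-29|=3, |3-6|=3, |6-1|=5, |42-37|=5, |28-26|=2, |14-13|=1, |2+ 3|=5
Sum = 24
MAE = 24/7 = 24/7

24/7


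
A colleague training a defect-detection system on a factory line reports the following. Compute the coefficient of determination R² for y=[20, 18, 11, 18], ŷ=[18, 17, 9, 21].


ȳ = 16.75
SS_res = Σ(y-ŷ)² = 18
SS_tot = Σ(y-ȳ)² = 46.75
R² = 1 - SS_res/SS_tot = 1 - 0.385 = 0.615

0.615


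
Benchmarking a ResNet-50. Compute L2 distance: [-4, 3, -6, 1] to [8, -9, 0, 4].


d = √((-4-8)² + (3+ 9)² + (-6-0)² + (1-4)²)
  = √(144 + 144 + 36 + 9)
  = √333 = 18.2483

18.2483


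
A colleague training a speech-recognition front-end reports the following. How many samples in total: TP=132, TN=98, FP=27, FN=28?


Total = TP + TN + FP + FN
= 132 + 98 + 27 + 28
= 285
(Predicted positive: 159, predicted negative: 126)

285


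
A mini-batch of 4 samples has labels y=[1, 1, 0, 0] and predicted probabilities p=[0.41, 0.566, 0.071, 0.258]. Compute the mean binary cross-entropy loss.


L[0] = -ln(0.41) = 0.8916
L[1] = -ln(0.566) = 0.5692
L[2] = -ln(1-0.071) = -ln(0.929) = 0.0736
L[3] = -ln(1-0.258) = -ln(0.742) = 0.2984
mean = (0.8916 + 0.5692 + 0.0736 + 0.2984)/4 = 0.4582

0.4582


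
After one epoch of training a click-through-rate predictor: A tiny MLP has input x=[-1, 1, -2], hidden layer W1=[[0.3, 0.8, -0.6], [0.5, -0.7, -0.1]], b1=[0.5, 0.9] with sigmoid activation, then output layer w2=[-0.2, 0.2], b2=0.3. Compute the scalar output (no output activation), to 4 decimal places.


z1[0] = (0.3)·(-1) + (0.8)·(1) + (-0.6)·(-2) + 0.5 = 2.2
z1[1] = (0.5)·(-1) + (-0.7)·(1) + (-0.1)·(-2) + 0.9 = -0.1
h = sigmoid(z1) = [0.9002, 0.475]
output = (-0.2)·(0.9002) + (0.2)·(0.475) + 0.3 = 0.215

0.215


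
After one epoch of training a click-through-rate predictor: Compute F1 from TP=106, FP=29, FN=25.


Precision = 106/135 = 0.7852
Recall = 106/131 = 0.8092
F1 = 2·P·R/(P+R) = 2·TP/(2·TP+FP+FN) = 212/(212+29+25) = 212/266 = 0.797

0.797


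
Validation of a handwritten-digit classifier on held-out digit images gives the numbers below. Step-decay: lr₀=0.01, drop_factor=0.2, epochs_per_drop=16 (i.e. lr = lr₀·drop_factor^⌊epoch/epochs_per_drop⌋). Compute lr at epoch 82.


n_drops = ⌊82/16⌋ = 5
lr = 0.01·0.2^5 = 0.01·0.00032 = 0.0000032

0.0000032


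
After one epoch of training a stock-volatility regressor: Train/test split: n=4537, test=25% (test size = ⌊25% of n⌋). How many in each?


Test = ⌊4537·25/100⌋ = 1134
Train = 4537 - 1134 = 3403

Train: 3403, Test: 1134


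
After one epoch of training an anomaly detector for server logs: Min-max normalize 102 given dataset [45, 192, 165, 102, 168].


min=45, max=192
(102-45)/(192-45) = 57/147 = 0.3878

0.3878


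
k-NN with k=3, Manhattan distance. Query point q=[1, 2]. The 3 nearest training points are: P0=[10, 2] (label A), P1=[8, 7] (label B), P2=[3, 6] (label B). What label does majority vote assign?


d(q,P0) = 9  (label A)
d(q,P1) = 12  (label B)
d(q,P2) = 6  (label B)
Votes: A=1, B=2
Majority → B

B


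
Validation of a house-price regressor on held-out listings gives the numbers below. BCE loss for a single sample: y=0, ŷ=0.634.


BCE = -[y·ln(p) + (1-y)·ln(1-p)]
= -0 - 1·ln(1-0.634)
= -ln(0.366) = 1.0051

1.0051


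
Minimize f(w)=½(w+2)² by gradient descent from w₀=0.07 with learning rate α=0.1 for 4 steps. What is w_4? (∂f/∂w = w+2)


step 1: grad = 0.07+2 = 2.07; w = 0.07 - 0.1·(2.07) = -0.137
step 2: grad = -0.137+2 = 1.863; w = -0.137 - 0.1·(1.863) = -0.3233
step 3: grad = -0.3233+2 = 1.6767; w = -0.3233 - 0.1·(1.6767) = -0.49097
step 4: grad = -0.49097+2 = 1.50903; w = -0.49097 - 0.1·(1.50903) = -0.641873

-0.641873


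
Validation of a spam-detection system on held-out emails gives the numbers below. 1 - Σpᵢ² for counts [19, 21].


Probabilities: [19/40, 21/40] ≈ [0.475, 0.525]
Σpᵢ² = (361 + 441)/40² = 802/1600
Gini = 1 - Σpᵢ² = 1 - 802/1600 = 0.4988

0.4988


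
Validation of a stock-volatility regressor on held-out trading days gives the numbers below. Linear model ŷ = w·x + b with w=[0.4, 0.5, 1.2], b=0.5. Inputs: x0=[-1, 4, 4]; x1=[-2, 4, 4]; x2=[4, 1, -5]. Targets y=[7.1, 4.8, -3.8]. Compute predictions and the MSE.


ŷ0 = (0.4)·(-1) + (0.5)·(4) + (1.2)·(4) + 0.5 = 6.9
ŷ1 = (0.4)·(-2) + (0.5)·(4) + (1.2)·(4) + 0.5 = 6.5
ŷ2 = (0.4)·(4) + (0.5)·(1) + (1.2)·(-5) + 0.5 = -3.4
errors² = [0.04, 2.89, 0.16]
MSE = 3.0900/3 = 1.03

1.03


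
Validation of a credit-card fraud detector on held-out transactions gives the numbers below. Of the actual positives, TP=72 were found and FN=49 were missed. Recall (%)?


Recall = TP/(TP+FN)
= 72/(72+49)
= 72/121 = 59.5%

59.5%


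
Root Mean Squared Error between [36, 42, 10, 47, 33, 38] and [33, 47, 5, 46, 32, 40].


MSE = 65/6 = 10.8333
RMSE = √(65/6) = 3.2914

3.2914


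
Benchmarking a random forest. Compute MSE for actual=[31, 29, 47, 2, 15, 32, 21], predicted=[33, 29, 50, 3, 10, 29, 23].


Squared errors: (31-33)²=4, (29-29)²=0, (47-50)²=9, (2-3)²=1, (15-10)²=25, (32-29)²=9, (21-23)²=4
Sum = 52
MSE = 52/7 = 52/7

52/7


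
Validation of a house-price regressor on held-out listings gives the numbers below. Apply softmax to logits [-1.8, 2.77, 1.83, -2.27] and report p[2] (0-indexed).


Exponentials: e^-1.8=0.1653, e^2.77=15.9586, e^1.83=6.2339, e^-2.27=0.1033
Sum = 22.4611
Softmax = [0.0074, 0.7105, 0.2775, 0.0046]
p[2] = 6.2339/22.4611 = 0.2775

0.2775


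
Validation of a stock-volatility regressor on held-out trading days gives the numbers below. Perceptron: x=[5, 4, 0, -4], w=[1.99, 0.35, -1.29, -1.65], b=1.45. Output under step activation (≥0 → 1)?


z = (5)·(1.99) + (4)·(0.35) + (0)·(-1.29) + (-4)·(-1.65) + 1.45
  = 19.4
step(z) = 1 (z≥0)

1


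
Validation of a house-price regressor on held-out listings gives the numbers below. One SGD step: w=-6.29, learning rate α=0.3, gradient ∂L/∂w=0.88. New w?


w_new = w - α·∇
= -6.29 - 0.3·0.88
= -6.29 - 0.264
= -6.554

-6.554


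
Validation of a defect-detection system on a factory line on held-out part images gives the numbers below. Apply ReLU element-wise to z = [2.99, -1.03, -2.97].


ReLU(2.99) = max(0, 2.99) = 2.99
ReLU(-1.03) = max(0, -1.03) = 0.0
ReLU(-2.97) = max(0, -2.97) = 0.0
result = [2.99, 0.0, 0.0]

[2.99, 0.0, 0.0]


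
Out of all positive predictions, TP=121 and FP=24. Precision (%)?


Precision = TP/(TP+FP)
= 121/(121+24)
= 121/145 = 83.45%

83.45%


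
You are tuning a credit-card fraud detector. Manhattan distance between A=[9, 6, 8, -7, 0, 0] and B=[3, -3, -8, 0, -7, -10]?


d = |9-3| + |6+ 3| + |8+ 8| + |-7-0| + |0+ 7| + |0+ 10|
  = 6 + 9 + 16 + 7 + 7 + 10
  = 55

55


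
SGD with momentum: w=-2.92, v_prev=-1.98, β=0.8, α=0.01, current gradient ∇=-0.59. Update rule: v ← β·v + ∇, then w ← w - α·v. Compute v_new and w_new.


v_new = 0.8·-1.98 - 0.59 = -1.584 - 0.59 = -2.174
w_new = -2.92 - 0.01·-2.174 = -2.92 + 0.02174 = -2.89826

v_new=-2.174, w_new=-2.89826


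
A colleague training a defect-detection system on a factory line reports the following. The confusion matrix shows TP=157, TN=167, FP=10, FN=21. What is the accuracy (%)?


Accuracy = (TP+TN)/(TP+TN+FP+FN)
= (157+167)/(355)
= 324/355 = 91.27%

91.27%


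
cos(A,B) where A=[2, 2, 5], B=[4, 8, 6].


A·B = 2·4 + 2·8 + 5·6 = 54
‖A‖ = √33 = 5.7446, ‖B‖ = √116 = 10.7703
cos = 54/(√33·√116) = 54/√3828 = 0.8728

0.8728


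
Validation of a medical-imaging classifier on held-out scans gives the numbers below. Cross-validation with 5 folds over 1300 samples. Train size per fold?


Fold size = 1300/5 = 260
Training per fold = 1300 - 260 = 1040

1040


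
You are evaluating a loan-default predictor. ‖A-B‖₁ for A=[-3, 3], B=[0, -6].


d = |-3-0| + |3+ 6|
  = 3 + 9
  = 12

12


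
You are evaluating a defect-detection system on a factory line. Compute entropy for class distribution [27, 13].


Probabilities: [27/40, 13/40] ≈ [0.675, 0.325]
H = -((27/40)·log₂(27/40) + (13/40)·log₂(13/40))
  = 0.9097 bits

0.9097 bits


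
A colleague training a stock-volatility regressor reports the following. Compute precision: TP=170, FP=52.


Precision = TP/(TP+FP)
= 170/(170+52)
= 170/222 = 76.58%

76.58%


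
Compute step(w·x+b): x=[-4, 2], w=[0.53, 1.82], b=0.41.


z = (-4)·(0.53) + (2)·(1.82) + 0.41
  = 1.93
step(z) = 1 (z≥0)

1


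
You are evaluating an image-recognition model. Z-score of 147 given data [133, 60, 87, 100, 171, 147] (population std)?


μ = 116.3333, σ = 37.6549
z = (147 - 116.3333)/37.6549 = 0.8144

0.8144


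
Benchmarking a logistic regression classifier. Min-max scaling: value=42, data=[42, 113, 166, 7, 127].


min=7, max=166
(42-7)/(166-7) = 35/159 = 0.2201

0.2201


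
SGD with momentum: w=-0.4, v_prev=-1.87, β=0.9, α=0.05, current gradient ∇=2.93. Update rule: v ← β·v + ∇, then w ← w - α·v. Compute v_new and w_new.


v_new = 0.9·-1.87 + 2.93 = -1.683 + 2.93 = 1.247
w_new = -0.4 - 0.05·1.247 = -0.4 - 0.06235 = -0.46235

v_new=1.247, w_new=-0.46235


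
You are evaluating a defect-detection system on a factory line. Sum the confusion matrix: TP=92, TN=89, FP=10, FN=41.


Total = TP + TN + FP + FN
= 92 + 89 + 10 + 41
= 232
(Predicted positive: 102, predicted negative: 130)

232


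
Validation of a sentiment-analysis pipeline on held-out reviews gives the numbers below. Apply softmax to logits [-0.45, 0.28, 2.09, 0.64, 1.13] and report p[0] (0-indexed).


Exponentials: e^-0.45=0.6376, e^0.28=1.3231, e^2.09=8.0849, e^0.64=1.8965, e^1.13=3.0957
Sum = 15.0378
Softmax = [0.0424, 0.088, 0.5376, 0.1261, 0.2059]
p[0] = 0.6376/15.0378 = 0.0424

0.0424


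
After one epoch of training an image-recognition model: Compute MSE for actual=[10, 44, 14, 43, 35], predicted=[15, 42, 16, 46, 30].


Squared errors: (10-15)²=25, (44-42)²=4, (14-16)²=4, (43-46)²=9, (35-30)²=25
Sum = 67
MSE = 67/5 = 67/5

67/5


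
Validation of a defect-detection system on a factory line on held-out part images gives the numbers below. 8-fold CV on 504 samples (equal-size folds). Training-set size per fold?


Fold size = 504/8 = 63
Training per fold = 504 - 63 = 441

441


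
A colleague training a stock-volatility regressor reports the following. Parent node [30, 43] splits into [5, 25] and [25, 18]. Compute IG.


Parent = [30, 43], H_parent = 0.977
H_left = 0.65 (n=30), H_right = 0.9808 (n=43)
H_children = (30/73)·0.65 + (43/73)·0.9808 = 0.8449
IG = 0.977 - 0.8449 = 0.1321

0.1321


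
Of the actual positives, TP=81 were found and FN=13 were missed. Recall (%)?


Recall = TP/(TP+FN)
= 81/(81+13)
= 81/94 = 86.17%

86.17%


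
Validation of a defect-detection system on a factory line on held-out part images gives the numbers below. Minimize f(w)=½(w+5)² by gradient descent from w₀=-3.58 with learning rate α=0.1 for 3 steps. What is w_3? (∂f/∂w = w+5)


step 1: grad = -3.58+5 = 1.42; w = -3.58 - 0.1·(1.42) = -3.722
step 2: grad = -3.722+5 = 1.278; w = -3.722 - 0.1·(1.278) = -3.8498
step 3: grad = -3.8498+5 = 1.1502; w = -3.8498 - 0.1·(1.1502) = -3.96482

-3.96482


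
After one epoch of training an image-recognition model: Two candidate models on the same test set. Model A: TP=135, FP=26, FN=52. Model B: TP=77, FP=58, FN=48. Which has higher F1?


Model A: P=135/161=0.8385, R=135/187=0.7219, F1=2PR/(P+R)=2TP/(2TP+FP+FN)=270/348=0.7759
Model B: P=77/135=0.5704, R=77/125=0.616, F1=2PR/(P+R)=2TP/(2TP+FP+FN)=154/260=0.5923
0.7759 > 0.5923 → Model A

Model A


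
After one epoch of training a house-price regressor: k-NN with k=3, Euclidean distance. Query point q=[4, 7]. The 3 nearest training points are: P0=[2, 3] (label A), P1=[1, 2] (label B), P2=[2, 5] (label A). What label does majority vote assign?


d(q,P0) = 4.4721  (label A)
d(q,P1) = 5.831  (label B)
d(q,P2) = 2.8284  (label A)
Votes: A=2, B=1
Majority → A

A


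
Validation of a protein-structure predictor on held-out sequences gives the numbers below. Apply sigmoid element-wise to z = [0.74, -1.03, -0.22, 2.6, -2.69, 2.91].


σ(0.74) = 1/(1+e^-0.74) = 0.677
σ(-1.03) = 1/(1+e^1.03) = 0.2631
σ(-0.22) = 1/(1+e^0.22) = 0.4452
σ(2.6) = 1/(1+e^-2.6) = 0.9309
σ(-2.69) = 1/(1+e^2.69) = 0.0636
σ(2.91) = 1/(1+e^-2.91) = 0.9483
result = [0.677, 0.2631, 0.4452, 0.9309, 0.0636, 0.9483]

[0.677, 0.2631, 0.4452, 0.9309, 0.0636, 0.9483]


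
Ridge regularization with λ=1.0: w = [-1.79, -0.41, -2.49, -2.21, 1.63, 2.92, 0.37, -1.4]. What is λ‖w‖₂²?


‖w‖₂² = (-1.79)² + (-0.41)² + (-2.49)² + (-2.21)² + (1.63)² + (2.92)² + (0.37)² + (-1.4)²
     = 3.2041 + 0.1681 + 6.2001 + 4.8841 + 2.6569 + 8.5264 + 0.1369 + 1.96
     = 27.7366
λ·‖w‖₂² = 1.0·27.7366 = 27.7366

27.7366


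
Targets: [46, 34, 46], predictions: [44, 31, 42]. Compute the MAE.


Absolute errors: |46-44|=2, |34-31|=3, |46-42|=4
Sum = 9
MAE = 9/3 = 3

3


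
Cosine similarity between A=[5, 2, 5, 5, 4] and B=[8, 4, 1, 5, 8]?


A·B = 5·8 + 2·4 + 5·1 + 5·5 + 4·8 = 110
‖A‖ = √95 = 9.7468, ‖B‖ = √170 = 13.0384
cos = 110/(√95·√170) = 110/√16150 = 0.8656

0.8656


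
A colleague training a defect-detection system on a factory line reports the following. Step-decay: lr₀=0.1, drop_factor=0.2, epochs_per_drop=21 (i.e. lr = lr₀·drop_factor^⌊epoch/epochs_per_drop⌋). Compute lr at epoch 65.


n_drops = ⌊65/21⌋ = 3
lr = 0.1·0.2^3 = 0.1·0.008 = 0.0008

0.0008


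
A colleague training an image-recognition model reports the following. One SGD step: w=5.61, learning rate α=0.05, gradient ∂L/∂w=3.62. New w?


w_new = w - α·∇
= 5.61 - 0.05·3.62
= 5.61 - 0.181
= 5.429

5.429


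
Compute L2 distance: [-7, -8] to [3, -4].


d = √((-7-3)² + (-8+ 4)²)
  = √(100 + 16)
  = √116 = 10.7703

10.7703


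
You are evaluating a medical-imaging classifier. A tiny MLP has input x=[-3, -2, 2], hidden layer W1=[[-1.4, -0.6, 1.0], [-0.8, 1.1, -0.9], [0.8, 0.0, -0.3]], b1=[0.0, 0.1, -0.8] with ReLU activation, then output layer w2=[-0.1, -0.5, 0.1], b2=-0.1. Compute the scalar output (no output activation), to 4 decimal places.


z1[0] = (-1.4)·(-3) + (-0.6)·(-2) + (1.0)·(2) + 0.0 = 7.4
z1[1] = (-0.8)·(-3) + (1.1)·(-2) + (-0.9)·(2) + 0.1 = -1.5
z1[2] = (0.8)·(-3) + (0.0)·(-2) + (-0.3)·(2) - 0.8 = -3.8
h = ReLU(z1) = [7.4, 0.0, 0.0]
output = (-0.1)·(7.4) + (-0.5)·(0.0) + (0.1)·(0.0) - 0.1 = -0.84

-0.84


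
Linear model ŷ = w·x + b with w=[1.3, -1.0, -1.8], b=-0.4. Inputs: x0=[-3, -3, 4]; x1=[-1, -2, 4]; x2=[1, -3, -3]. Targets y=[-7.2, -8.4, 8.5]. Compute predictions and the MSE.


ŷ0 = (1.3)·(-3) + (-1.0)·(-3) + (-1.8)·(4) - 0.4 = -8.5
ŷ1 = (1.3)·(-1) + (-1.0)·(-2) + (-1.8)·(4) - 0.4 = -6.9
ŷ2 = (1.3)·(1) + (-1.0)·(-3) + (-1.8)·(-3) - 0.4 = 9.3
errors² = [1.69, 2.25, 0.64]
MSE = 4.5800/3 = 1.5267

1.5267


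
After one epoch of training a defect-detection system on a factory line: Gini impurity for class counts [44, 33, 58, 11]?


Probabilities: [44/146, 33/146, 58/146, 11/146] ≈ [0.3014, 0.226, 0.3973, 0.0753]
Σpᵢ² = (1936 + 1089 + 3364 + 121)/146² = 6510/21316
Gini = 1 - Σpᵢ² = 1 - 6510/21316 = 0.6946

0.6946


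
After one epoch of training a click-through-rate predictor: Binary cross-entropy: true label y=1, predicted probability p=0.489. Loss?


BCE = -[y·ln(p) + (1-y)·ln(1-p)]
= -1·ln(0.489) - 0
= -ln(0.489) = 0.7154

0.7154


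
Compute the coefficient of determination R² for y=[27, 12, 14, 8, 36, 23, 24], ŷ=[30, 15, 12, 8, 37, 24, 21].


ȳ = 20.5714
SS_res = Σ(y-ŷ)² = 33
SS_tot = Σ(y-ȳ)² = 571.71
R² = 1 - SS_res/SS_tot = 1 - 0.0577 = 0.9423

0.9423


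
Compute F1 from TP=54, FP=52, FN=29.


Precision = 54/106 = 0.5094
Recall = 54/83 = 0.6506
F1 = 2·P·R/(P+R) = 2·TP/(2·TP+FP+FN) = 108/(108+52+29) = 108/189 = 0.5714

0.5714


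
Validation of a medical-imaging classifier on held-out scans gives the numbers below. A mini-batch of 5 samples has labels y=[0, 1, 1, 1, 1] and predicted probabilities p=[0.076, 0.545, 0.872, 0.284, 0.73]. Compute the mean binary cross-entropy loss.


L[0] = -ln(1-0.076) = -ln(0.924) = 0.079
L[1] = -ln(0.545) = 0.607
L[2] = -ln(0.872) = 0.137
L[3] = -ln(0.284) = 1.2588
L[4] = -ln(0.73) = 0.3147
mean = (0.079 + 0.607 + 0.137 + 1.2588 + 0.3147)/5 = 0.4793

0.4793


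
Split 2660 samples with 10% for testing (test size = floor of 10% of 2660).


Test = ⌊2660·10/100⌋ = 266
Train = 2660 - 266 = 2394

Train: 2394, Test: 266


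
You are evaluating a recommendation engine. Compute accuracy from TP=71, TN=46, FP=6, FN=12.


Accuracy = (TP+TN)/(TP+TN+FP+FN)
= (71+46)/(135)
= 117/135 = 86.67%

86.67%


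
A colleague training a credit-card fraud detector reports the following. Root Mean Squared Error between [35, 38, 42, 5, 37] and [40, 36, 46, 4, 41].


MSE = 62/5 = 12.4
RMSE = √(62/5) = 3.5214

3.5214


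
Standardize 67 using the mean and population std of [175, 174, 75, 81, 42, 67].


μ = 102.3333, σ = 52.4521
z = (67 - 102.3333)/52.4521 = -0.6736

-0.6736


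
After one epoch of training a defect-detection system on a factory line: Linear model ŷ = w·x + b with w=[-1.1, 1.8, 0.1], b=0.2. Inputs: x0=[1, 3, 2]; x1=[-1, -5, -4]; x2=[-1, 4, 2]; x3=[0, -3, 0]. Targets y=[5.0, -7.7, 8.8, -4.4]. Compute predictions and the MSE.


ŷ0 = (-1.1)·(1) + (1.8)·(3) + (0.1)·(2) + 0.2 = 4.7
ŷ1 = (-1.1)·(-1) + (1.8)·(-5) + (0.1)·(-4) + 0.2 = -8.1
ŷ2 = (-1.1)·(-1) + (1.8)·(4) + (0.1)·(2) + 0.2 = 8.7
ŷ3 = (-1.1)·(0) + (1.8)·(-3) + (0.1)·(0) + 0.2 = -5.2
errors² = [0.09, 0.16, 0.01, 0.64]
MSE = 0.9000/4 = 0.225

0.225


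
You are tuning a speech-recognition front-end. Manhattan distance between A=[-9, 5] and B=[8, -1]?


d = |-9-8| + |5+ 1|
  = 17 + 6
  = 23

23


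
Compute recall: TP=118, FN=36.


Recall = TP/(TP+FN)
= 118/(118+36)
= 118/154 = 76.62%

76.62%


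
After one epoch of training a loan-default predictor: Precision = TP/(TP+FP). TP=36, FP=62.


Precision = TP/(TP+FP)
= 36/(36+62)
= 36/98 = 36.73%

36.73%


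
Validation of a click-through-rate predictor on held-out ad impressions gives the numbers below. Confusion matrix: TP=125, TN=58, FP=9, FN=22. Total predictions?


Total = TP + TN + FP + FN
= 125 + 58 + 9 + 22
= 214
(Predicted positive: 134, predicted negative: 80)

214


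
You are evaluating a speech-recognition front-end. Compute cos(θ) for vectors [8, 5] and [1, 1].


A·B = 8·1 + 5·1 = 13
‖A‖ = √89 = 9.434, ‖B‖ = √2 = 1.4142
cos = 13/(√89·√2) = 13/√178 = 0.9744

0.9744


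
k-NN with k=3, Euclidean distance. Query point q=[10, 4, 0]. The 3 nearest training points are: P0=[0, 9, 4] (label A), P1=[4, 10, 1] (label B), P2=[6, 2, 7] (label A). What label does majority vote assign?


d(q,P0) = 11.8743  (label A)
d(q,P1) = 8.544  (label B)
d(q,P2) = 8.3066  (label A)
Votes: A=2, B=1
Majority → A

A


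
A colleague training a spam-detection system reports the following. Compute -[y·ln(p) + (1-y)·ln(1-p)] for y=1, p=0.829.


BCE = -[y·ln(p) + (1-y)·ln(1-p)]
= -1·ln(0.829) - 0
= -ln(0.829) = 0.1875

0.1875


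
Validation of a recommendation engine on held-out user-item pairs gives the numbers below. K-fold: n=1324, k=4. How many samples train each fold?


Fold size = 1324/4 = 331
Training per fold = 1324 - 331 = 993

993


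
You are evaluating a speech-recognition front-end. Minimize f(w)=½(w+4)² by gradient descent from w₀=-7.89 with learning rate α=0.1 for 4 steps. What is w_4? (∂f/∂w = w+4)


step 1: grad = -7.89+4 = -3.89; w = -7.89 - 0.1·(-3.89) = -7.501
step 2: grad = -7.501+4 = -3.501; w = -7.501 - 0.1·(-3.501) = -7.1509
step 3: grad = -7.1509+4 = -3.1509; w = -7.1509 - 0.1·(-3.1509) = -6.83581
step 4: grad = -6.83581+4 = -2.83581; w = -6.83581 - 0.1·(-2.83581) = -6.552229

-6.552229


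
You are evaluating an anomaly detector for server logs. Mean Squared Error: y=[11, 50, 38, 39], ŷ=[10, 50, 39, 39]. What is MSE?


Squared errors: (11-10)²=1, (50-50)²=0, (38-39)²=1, (39-39)²=0
Sum = 2
MSE = 2/4 = 1/2

1/2


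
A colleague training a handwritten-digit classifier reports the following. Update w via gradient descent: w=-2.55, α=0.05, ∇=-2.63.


w_new = w - α·∇
= -2.55 - 0.05·-2.63
= -2.55 + 0.1315
= -2.4185

-2.4185


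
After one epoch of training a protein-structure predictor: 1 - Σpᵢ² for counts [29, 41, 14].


Probabilities: [29/84, 41/84, 14/84] ≈ [0.3452, 0.4881, 0.1667]
Σpᵢ² = (841 + 1681 + 196)/84² = 2718/7056
Gini = 1 - Σpᵢ² = 1 - 2718/7056 = 0.6148

0.6148


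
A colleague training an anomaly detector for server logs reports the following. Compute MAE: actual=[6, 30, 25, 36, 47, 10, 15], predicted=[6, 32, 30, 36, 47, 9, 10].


Absolute errors: |6-6|=0, |30-32|=2, |25-30|=5, |36-36|=0, |47-47|=0, |10-9|=1, |15-10|=5
Sum = 13
MAE = 13/7 = 13/7

13/7


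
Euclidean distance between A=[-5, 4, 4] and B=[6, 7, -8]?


d = √((-5-6)² + (4-7)² + (4+ 8)²)
  = √(121 + 9 + 144)
  = √274 = 16.5529

16.5529
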